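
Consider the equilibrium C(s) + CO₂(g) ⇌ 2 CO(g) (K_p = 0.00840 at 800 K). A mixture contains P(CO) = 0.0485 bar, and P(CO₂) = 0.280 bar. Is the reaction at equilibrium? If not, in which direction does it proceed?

neither direction; the system is at equilibrium

(C is a pure solid — omitted from Q_p.)
Q_p = P(CO)² / P(CO₂) = (0.0485)² / (0.280) = 0.00840
Q_p = 0.00840 = K_p, so the system is already at equilibrium.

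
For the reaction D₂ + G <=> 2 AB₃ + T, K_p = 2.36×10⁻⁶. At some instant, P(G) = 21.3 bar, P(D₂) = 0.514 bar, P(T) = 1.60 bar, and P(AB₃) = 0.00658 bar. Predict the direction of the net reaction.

to the left

Q_p = P(AB₃)²·P(T) / (P(D₂)·P(G)) = (0.00658)²·(1.60) / ((0.514)·(21.3)) = 6.33×10⁻⁶
Q_p = 6.33×10⁻⁶ > K_p = 2.36×10⁻⁶, so the reverse reaction proceeds.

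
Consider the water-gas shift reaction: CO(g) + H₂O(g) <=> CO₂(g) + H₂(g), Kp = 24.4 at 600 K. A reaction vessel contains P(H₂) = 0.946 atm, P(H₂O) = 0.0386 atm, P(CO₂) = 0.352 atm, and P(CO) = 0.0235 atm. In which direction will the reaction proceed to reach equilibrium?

Qp = P(CO₂)·P(H₂) / (P(CO)·P(H₂O)) = (0.352)·(0.946) / ((0.0235)·(0.0386)) = 367
Qp = 367 > Kp = 24.4, so the reverse reaction proceeds.

toward reactants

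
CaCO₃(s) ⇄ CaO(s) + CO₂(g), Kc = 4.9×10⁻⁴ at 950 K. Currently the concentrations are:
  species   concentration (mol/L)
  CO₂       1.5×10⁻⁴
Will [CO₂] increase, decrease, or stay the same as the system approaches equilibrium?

(CaCO₃, CaO are pure solids — omitted from Qc.)
Qc = [CO₂] = 1.5×10⁻⁴
Qc = 1.5×10⁻⁴ < Kc = 4.9×10⁻⁴: net forward reaction.
CO₂ is a product, so it increases.

increase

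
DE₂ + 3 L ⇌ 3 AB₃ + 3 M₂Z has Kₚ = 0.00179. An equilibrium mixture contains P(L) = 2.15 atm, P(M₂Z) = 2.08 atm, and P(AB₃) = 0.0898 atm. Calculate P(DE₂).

At equilibrium, Kₚ = P(AB₃)³·P(M₂Z)³ / (P(DE₂)·P(L)³) = 0.00179.
(0.0898)³·(2.08)³ / ((P(DE₂))·(2.15)³) = 0.00179
P(DE₂) = 0.366 atm

P(DE₂) = 0.366 atm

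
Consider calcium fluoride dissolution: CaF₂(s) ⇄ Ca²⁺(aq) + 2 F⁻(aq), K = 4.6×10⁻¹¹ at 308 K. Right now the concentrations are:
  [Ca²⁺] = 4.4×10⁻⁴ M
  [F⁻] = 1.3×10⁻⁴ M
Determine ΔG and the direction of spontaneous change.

ΔG = -4.67 kJ/mol; the forward reaction is spontaneous

(CaF₂ is a pure solid — omitted from Q.)
Q = [Ca²⁺]·[F⁻]² = (4.4×10⁻⁴)·(1.3×10⁻⁴)² = 7.44×10⁻¹²
ΔG = RT ln(Q/K) = (8.314 J mol⁻¹ K⁻¹)(308 K) × ln(7.44×10⁻¹²/4.6×10⁻¹¹)
   = (2.561 kJ/mol)(-1.822) = -4.67 kJ/mol
ΔG < 0, so the forward reaction is spontaneous (proceeds forward).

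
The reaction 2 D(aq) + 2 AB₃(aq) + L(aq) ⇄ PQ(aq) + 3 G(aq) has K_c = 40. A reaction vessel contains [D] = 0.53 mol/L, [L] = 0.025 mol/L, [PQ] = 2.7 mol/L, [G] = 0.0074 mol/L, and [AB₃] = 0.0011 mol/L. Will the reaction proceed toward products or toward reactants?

toward reactants

Q_c = [PQ]·[G]³ / ([D]²·[AB₃]²·[L]) = (2.7)·(0.0074)³ / ((0.53)²·(0.0011)²·(0.025)) = 130
Q_c = 130 > K_c = 40, so the reverse reaction proceeds.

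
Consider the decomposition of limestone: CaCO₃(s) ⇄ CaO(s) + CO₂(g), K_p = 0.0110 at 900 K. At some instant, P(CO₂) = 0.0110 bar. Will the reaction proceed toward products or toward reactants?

at equilibrium

(CaCO₃, CaO are pure solids — omitted from Q_p.)
Q_p = P(CO₂) = 0.0110
Q_p = 0.0110 = K_p, so the system is already at equilibrium.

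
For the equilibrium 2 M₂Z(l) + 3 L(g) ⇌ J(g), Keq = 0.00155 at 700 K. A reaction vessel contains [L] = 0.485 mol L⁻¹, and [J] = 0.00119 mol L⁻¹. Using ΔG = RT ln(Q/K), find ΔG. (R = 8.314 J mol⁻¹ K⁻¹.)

(M₂Z is a pure liquid — omitted from Q.)
Q = [J] / [L]³ = (0.00119) / (0.485)³ = 0.0104
ΔG = RT ln(Q/Keq) = (8.314 J mol⁻¹ K⁻¹)(700 K) × ln(0.0104/0.00155)
   = (5.820 kJ/mol)(1.904) = 11.1 kJ/mol
ΔG > 0, so the forward reaction is non-spontaneous (proceeds in reverse).

ΔG = 11.1 kJ/mol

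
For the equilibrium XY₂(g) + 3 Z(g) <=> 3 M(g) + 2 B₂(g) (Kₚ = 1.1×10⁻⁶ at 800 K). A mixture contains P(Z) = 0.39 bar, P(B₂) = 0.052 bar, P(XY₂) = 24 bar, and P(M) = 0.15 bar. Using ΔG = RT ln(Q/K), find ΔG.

ΔG = 11.7 kJ/mol

Qₚ = P(M)³·P(B₂)² / (P(XY₂)·P(Z)³) = (0.15)³·(0.052)² / ((24)·(0.39)³) = 6.41×10⁻⁶
ΔG = RT ln(Qₚ/Kₚ) = (8.314 J mol⁻¹ K⁻¹)(800 K) × ln(6.41×10⁻⁶/1.1×10⁻⁶)
   = (6.651 kJ/mol)(1.763) = 11.7 kJ/mol
ΔG > 0, so the forward reaction is non-spontaneous (proceeds in reverse).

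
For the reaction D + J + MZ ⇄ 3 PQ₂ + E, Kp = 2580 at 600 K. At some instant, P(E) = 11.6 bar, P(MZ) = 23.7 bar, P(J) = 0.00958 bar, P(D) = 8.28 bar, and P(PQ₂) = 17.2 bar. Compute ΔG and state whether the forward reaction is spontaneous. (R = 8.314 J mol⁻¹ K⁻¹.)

Qp = P(PQ₂)³·P(E) / (P(D)·P(J)·P(MZ)) = (17.2)³·(11.6) / ((8.28)·(0.00958)·(23.7)) = 31400
ΔG = RT ln(Qp/Kp) = (8.314 J mol⁻¹ K⁻¹)(600 K) × ln(31400/2580)
   = (4.988 kJ/mol)(2.499) = 12.5 kJ/mol
ΔG > 0, so the forward reaction is non-spontaneous (proceeds in reverse).

ΔG = 12.5 kJ/mol; the forward reaction is non-spontaneous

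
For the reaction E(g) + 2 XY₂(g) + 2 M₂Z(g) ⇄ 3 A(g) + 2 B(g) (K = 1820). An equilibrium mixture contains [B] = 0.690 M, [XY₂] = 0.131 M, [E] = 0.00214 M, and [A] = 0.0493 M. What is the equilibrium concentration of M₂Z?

[M₂Z] = 0.0292 M

At equilibrium, K = [A]³·[B]² / ([E]·[XY₂]²·[M₂Z]²) = 1820.
(0.0493)³·(0.690)² / ((0.00214)·(0.131)²·([M₂Z])²) = 1820
[M₂Z]² = 8.54×10⁻⁴ ⇒ [M₂Z] = 0.0292 M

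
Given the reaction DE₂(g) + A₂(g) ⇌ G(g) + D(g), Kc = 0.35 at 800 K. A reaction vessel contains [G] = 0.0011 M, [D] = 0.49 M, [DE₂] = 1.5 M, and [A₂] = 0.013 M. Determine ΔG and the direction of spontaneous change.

ΔG = -16.9 kJ/mol; the forward reaction is spontaneous

Qc = [G]·[D] / ([DE₂]·[A₂]) = (0.0011)·(0.49) / ((1.5)·(0.013)) = 0.0276
ΔG = RT ln(Qc/Kc) = (8.314 J mol⁻¹ K⁻¹)(800 K) × ln(0.0276/0.35)
   = (6.651 kJ/mol)(-2.540) = -16.9 kJ/mol
ΔG < 0, so the forward reaction is spontaneous (proceeds forward).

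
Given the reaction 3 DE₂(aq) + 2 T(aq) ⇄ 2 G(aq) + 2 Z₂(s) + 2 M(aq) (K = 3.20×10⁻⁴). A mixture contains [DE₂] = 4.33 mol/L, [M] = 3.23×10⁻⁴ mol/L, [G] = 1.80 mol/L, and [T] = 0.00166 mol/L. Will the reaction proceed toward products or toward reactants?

to the left

(Z₂ is a pure solid — omitted from Q.)
Q = [G]²·[M]² / ([DE₂]³·[T]²) = (1.80)²·(3.23×10⁻⁴)² / ((4.33)³·(0.00166)²) = 0.00151
Q = 0.00151 > K = 3.20×10⁻⁴, so the reverse reaction proceeds.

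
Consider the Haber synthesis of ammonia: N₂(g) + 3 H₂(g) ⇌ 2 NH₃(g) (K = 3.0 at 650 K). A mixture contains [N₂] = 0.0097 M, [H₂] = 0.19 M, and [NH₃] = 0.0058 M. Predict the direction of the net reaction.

Q = [NH₃]² / ([N₂]·[H₂]³) = (0.0058)² / ((0.0097)·(0.19)³) = 0.51
Q = 0.51 < K = 3.0, so the forward reaction proceeds.

toward products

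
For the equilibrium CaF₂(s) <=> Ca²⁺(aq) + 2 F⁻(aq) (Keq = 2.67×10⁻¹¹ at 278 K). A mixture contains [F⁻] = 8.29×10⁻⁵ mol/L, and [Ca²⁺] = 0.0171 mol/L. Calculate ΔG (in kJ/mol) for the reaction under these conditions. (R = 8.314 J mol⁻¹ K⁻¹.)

(CaF₂ is a pure solid — omitted from Q.)
Q = [Ca²⁺]·[F⁻]² = (0.0171)·(8.29×10⁻⁵)² = 1.18×10⁻¹⁰
ΔG = RT ln(Q/Keq) = (8.314 J mol⁻¹ K⁻¹)(278 K) × ln(1.18×10⁻¹⁰/2.67×10⁻¹¹)
   = (2.311 kJ/mol)(1.486) = 3.43 kJ/mol
ΔG > 0, so the forward reaction is non-spontaneous (proceeds in reverse).

ΔG = 3.43 kJ/mol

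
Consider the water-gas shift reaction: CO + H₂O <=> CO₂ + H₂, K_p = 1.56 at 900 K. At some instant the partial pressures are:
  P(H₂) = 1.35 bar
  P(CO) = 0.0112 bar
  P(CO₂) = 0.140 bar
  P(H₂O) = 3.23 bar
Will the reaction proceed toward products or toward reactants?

to the left

Q_p = P(CO₂)·P(H₂) / (P(CO)·P(H₂O)) = (0.140)·(1.35) / ((0.0112)·(3.23)) = 5.22
Q_p = 5.22 > K_p = 1.56, so the reverse reaction proceeds.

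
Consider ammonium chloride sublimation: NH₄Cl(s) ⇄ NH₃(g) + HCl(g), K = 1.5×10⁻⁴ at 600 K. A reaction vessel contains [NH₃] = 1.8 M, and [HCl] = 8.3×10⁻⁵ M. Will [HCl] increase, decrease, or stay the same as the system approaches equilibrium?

stay the same

(NH₄Cl is a pure solid — omitted from Q.)
Q = [NH₃]·[HCl] = (1.8)·(8.3×10⁻⁵) = 1.5×10⁻⁴
Q = 1.5×10⁻⁴ = K; the system is at equilibrium.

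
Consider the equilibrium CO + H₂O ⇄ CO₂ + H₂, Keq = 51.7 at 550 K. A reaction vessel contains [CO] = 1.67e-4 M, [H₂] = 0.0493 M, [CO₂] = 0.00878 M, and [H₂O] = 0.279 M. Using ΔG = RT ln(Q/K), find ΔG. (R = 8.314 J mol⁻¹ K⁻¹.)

Q = [CO₂]·[H₂] / ([CO]·[H₂O]) = (0.00878)·(0.0493) / ((1.67e-4)·(0.279)) = 9.29
ΔG = RT ln(Q/Keq) = (8.314 J mol⁻¹ K⁻¹)(550 K) × ln(9.29/51.7)
   = (4.573 kJ/mol)(-1.717) = -7.85 kJ/mol
ΔG < 0, so the forward reaction is spontaneous (proceeds forward).

ΔG = -7.85 kJ/mol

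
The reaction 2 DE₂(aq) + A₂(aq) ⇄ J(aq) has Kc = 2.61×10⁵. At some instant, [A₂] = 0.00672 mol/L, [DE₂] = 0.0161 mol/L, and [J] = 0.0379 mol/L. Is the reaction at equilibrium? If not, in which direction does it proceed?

to the right

Qc = [J] / ([DE₂]²·[A₂]) = (0.0379) / ((0.0161)²·(0.00672)) = 21800
Qc = 21800 < Kc = 2.61×10⁵, so the forward reaction proceeds.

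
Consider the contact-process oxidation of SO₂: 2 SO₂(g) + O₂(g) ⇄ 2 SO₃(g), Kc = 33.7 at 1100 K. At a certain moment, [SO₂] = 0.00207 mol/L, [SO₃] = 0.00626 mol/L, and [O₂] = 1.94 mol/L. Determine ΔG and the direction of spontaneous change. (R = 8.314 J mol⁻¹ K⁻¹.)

Qc = [SO₃]² / ([SO₂]²·[O₂]) = (0.00626)² / ((0.00207)²·(1.94)) = 4.71
ΔG = RT ln(Qc/Kc) = (8.314 J mol⁻¹ K⁻¹)(1100 K) × ln(4.71/33.7)
   = (9.145 kJ/mol)(-1.968) = -18.0 kJ/mol
ΔG < 0, so the forward reaction is spontaneous (proceeds forward).

ΔG = -18.0 kJ/mol; the forward reaction is spontaneous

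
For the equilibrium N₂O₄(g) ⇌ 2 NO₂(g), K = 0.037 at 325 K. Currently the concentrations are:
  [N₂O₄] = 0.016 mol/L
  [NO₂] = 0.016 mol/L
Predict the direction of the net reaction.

toward products

Q = [NO₂]² / [N₂O₄] = (0.016)² / (0.016) = 0.016
Q = 0.016 < K = 0.037, so the forward reaction proceeds.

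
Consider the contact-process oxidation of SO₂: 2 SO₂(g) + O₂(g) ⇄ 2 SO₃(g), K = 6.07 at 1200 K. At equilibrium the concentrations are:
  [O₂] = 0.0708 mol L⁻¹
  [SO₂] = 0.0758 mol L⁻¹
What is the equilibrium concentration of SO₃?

[SO₃] = 0.0497 mol L⁻¹

At equilibrium, K = [SO₃]² / ([SO₂]²·[O₂]) = 6.07.
([SO₃])² / ((0.0758)²·(0.0708)) = 6.07
[SO₃]² = 0.00247 ⇒ [SO₃] = 0.0497 mol L⁻¹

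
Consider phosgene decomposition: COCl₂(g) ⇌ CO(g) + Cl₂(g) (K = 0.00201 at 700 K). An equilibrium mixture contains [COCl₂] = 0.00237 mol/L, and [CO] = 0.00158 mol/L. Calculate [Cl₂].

At equilibrium, K = [CO]·[Cl₂] / [COCl₂] = 0.00201.
(0.00158)·([Cl₂]) / (0.00237) = 0.00201
[Cl₂] = 0.00301 mol/L

[Cl₂] = 0.00301 mol/L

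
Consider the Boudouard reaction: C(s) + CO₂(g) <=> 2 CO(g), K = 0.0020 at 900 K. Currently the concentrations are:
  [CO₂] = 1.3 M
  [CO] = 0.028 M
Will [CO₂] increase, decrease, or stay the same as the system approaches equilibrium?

decrease

(C is a pure solid — omitted from Q.)
Q = [CO]² / [CO₂] = (0.028)² / (1.3) = 6.0×10⁻⁴
Q = 6.0×10⁻⁴ < K = 0.0020: net forward reaction.
CO₂ is a reactant, so it decreases.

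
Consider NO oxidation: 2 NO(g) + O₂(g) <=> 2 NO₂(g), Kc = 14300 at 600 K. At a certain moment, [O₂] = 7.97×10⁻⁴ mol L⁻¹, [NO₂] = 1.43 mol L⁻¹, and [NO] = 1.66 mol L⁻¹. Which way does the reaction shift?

Qc = [NO₂]² / ([NO]²·[O₂]) = (1.43)² / ((1.66)²·(7.97×10⁻⁴)) = 931
Qc = 931 < Kc = 14300, so the forward reaction proceeds.

forward (toward products)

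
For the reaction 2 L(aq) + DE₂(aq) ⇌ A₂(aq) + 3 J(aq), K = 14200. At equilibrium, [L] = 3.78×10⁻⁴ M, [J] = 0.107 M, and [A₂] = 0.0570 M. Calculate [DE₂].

At equilibrium, K = [A₂]·[J]³ / ([L]²·[DE₂]) = 14200.
(0.0570)·(0.107)³ / ((3.78×10⁻⁴)²·([DE₂])) = 14200
[DE₂] = 0.0344 M

[DE₂] = 0.0344 M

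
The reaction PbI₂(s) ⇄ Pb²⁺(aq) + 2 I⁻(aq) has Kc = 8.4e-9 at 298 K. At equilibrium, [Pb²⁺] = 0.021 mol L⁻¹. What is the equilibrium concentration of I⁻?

[I⁻] = 6.3e-4 mol L⁻¹

(PbI₂ is a pure solid — omitted from Kc.)
At equilibrium, Kc = [Pb²⁺]·[I⁻]² = 8.4e-9.
(0.021)·([I⁻])² = 8.4e-9
[I⁻]² = 4.00e-7 ⇒ [I⁻] = 6.3e-4 mol L⁻¹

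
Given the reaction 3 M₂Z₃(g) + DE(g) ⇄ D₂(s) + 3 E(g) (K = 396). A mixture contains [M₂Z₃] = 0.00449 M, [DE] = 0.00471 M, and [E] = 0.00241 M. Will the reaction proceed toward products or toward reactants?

toward products

(D₂ is a pure solid — omitted from Q.)
Q = [E]³ / ([M₂Z₃]³·[DE]) = (0.00241)³ / ((0.00449)³·(0.00471)) = 32.8
Q = 32.8 < K = 396, so the forward reaction proceeds.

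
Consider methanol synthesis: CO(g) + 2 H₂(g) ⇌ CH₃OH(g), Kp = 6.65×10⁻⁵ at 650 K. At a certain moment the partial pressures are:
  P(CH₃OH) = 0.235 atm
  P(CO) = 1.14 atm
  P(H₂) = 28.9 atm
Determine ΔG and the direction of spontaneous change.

ΔG = 7.09 kJ/mol; the forward reaction is non-spontaneous

Qp = P(CH₃OH) / (P(CO)·P(H₂)²) = (0.235) / ((1.14)·(28.9)²) = 2.47×10⁻⁴
ΔG = RT ln(Qp/Kp) = (8.314 J mol⁻¹ K⁻¹)(650 K) × ln(2.47×10⁻⁴/6.65×10⁻⁵)
   = (5.404 kJ/mol)(1.312) = 7.09 kJ/mol
ΔG > 0, so the forward reaction is non-spontaneous (proceeds in reverse).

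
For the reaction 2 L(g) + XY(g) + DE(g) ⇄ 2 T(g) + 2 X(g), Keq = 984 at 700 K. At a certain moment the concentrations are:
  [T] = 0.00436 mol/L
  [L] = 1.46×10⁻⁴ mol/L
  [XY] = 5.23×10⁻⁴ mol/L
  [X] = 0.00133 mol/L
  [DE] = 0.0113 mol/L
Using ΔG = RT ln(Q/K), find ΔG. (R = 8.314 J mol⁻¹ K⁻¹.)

Q = [T]²·[X]² / ([L]²·[XY]·[DE]) = (0.00436)²·(0.00133)² / ((1.46×10⁻⁴)²·(5.23×10⁻⁴)·(0.0113)) = 267
ΔG = RT ln(Q/Keq) = (8.314 J mol⁻¹ K⁻¹)(700 K) × ln(267/984)
   = (5.820 kJ/mol)(-1.304) = -7.59 kJ/mol
ΔG < 0, so the forward reaction is spontaneous (proceeds forward).

ΔG = -7.59 kJ/mol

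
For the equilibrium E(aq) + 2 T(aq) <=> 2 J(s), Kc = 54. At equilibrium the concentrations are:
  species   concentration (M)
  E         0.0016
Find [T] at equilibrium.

[T] = 3.4 M

(J is a pure solid — omitted from Kc.)
At equilibrium, Kc = 1 / ([E]·[T]²) = 54.
1 / ((0.0016)·([T])²) = 54
[T]² = 11.6 ⇒ [T] = 3.4 M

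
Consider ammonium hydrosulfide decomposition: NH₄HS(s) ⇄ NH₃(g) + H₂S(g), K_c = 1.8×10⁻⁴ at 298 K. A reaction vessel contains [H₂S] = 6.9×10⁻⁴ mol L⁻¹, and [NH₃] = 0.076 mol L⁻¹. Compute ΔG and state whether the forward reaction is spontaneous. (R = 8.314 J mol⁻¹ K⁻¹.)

(NH₄HS is a pure solid — omitted from Q_c.)
Q_c = [NH₃]·[H₂S] = (0.076)·(6.9×10⁻⁴) = 5.24×10⁻⁵
ΔG = RT ln(Q_c/K_c) = (8.314 J mol⁻¹ K⁻¹)(298 K) × ln(5.24×10⁻⁵/1.8×10⁻⁴)
   = (2.478 kJ/mol)(-1.234) = -3.06 kJ/mol
ΔG < 0, so the forward reaction is spontaneous (proceeds forward).

ΔG = -3.06 kJ/mol; the forward reaction is spontaneous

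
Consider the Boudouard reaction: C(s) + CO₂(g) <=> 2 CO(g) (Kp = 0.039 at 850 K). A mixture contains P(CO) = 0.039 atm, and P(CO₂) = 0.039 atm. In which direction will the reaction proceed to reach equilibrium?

(C is a pure solid — omitted from Qp.)
Qp = P(CO)² / P(CO₂) = (0.039)² / (0.039) = 0.039
Qp = 0.039 = Kp, so the system is already at equilibrium.

no net change (already at equilibrium)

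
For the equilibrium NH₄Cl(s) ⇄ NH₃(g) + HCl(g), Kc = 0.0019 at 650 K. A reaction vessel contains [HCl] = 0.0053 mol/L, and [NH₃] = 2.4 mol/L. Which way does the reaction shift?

toward reactants

(NH₄Cl is a pure solid — omitted from Qc.)
Qc = [NH₃]·[HCl] = (2.4)·(0.0053) = 0.013
Qc = 0.013 > Kc = 0.0019, so the reverse reaction proceeds.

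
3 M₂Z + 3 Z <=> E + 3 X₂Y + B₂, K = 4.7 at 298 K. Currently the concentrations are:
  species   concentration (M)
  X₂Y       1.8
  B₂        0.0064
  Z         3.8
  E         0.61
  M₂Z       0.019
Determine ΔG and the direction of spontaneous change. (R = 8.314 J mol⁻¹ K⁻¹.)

Q = [E]·[X₂Y]³·[B₂] / ([M₂Z]³·[Z]³) = (0.61)·(1.8)³·(0.0064) / ((0.019)³·(3.8)³) = 60.5
ΔG = RT ln(Q/K) = (8.314 J mol⁻¹ K⁻¹)(298 K) × ln(60.5/4.7)
   = (2.478 kJ/mol)(2.555) = 6.33 kJ/mol
ΔG > 0, so the forward reaction is non-spontaneous (proceeds in reverse).

ΔG = 6.33 kJ/mol; the forward reaction is non-spontaneous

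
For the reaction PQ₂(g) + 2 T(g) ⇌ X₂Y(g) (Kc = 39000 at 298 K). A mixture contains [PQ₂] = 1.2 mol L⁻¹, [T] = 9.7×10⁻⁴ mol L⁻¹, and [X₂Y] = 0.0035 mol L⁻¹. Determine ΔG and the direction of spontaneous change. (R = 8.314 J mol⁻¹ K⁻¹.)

Qc = [X₂Y] / ([PQ₂]·[T]²) = (0.0035) / ((1.2)·(9.7×10⁻⁴)²) = 3100
ΔG = RT ln(Qc/Kc) = (8.314 J mol⁻¹ K⁻¹)(298 K) × ln(3100/39000)
   = (2.478 kJ/mol)(-2.532) = -6.27 kJ/mol
ΔG < 0, so the forward reaction is spontaneous (proceeds forward).

ΔG = -6.27 kJ/mol; the forward reaction is spontaneous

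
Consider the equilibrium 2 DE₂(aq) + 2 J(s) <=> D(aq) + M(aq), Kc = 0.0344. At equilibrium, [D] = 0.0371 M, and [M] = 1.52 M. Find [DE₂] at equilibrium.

[DE₂] = 1.28 M

(J is a pure solid — omitted from Kc.)
At equilibrium, Kc = [D]·[M] / [DE₂]² = 0.0344.
(0.0371)·(1.52) / ([DE₂])² = 0.0344
[DE₂]² = 1.64 ⇒ [DE₂] = 1.28 M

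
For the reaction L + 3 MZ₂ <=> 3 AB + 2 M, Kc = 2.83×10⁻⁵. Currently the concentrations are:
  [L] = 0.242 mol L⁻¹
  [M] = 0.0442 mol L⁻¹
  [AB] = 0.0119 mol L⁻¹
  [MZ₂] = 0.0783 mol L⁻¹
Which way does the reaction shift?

at equilibrium

Qc = [AB]³·[M]² / ([L]·[MZ₂]³) = (0.0119)³·(0.0442)² / ((0.242)·(0.0783)³) = 2.83×10⁻⁵
Qc = 2.83×10⁻⁵ = Kc, so the system is already at equilibrium.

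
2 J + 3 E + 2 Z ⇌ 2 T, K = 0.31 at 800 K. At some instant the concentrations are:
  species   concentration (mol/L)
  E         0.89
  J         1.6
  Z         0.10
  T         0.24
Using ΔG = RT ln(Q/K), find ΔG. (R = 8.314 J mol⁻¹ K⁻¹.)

Q = [T]² / ([J]²·[E]³·[Z]²) = (0.24)² / ((1.6)²·(0.89)³·(0.10)²) = 3.19
ΔG = RT ln(Q/K) = (8.314 J mol⁻¹ K⁻¹)(800 K) × ln(3.19/0.31)
   = (6.651 kJ/mol)(2.331) = 15.5 kJ/mol
ΔG > 0, so the forward reaction is non-spontaneous (proceeds in reverse).

ΔG = 15.5 kJ/mol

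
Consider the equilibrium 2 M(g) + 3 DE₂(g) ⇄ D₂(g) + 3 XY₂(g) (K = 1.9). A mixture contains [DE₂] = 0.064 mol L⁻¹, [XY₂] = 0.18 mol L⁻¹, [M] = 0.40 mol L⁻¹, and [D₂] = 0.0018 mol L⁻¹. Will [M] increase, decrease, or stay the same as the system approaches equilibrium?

Q = [D₂]·[XY₂]³ / ([M]²·[DE₂]³) = (0.0018)·(0.18)³ / ((0.40)²·(0.064)³) = 0.25
Q = 0.25 < K = 1.9: net forward reaction.
M is a reactant, so it decreases.

decrease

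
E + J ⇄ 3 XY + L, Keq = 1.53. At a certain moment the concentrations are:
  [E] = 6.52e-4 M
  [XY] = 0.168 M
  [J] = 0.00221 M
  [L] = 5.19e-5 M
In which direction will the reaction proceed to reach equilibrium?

forward (toward products)

Q = [XY]³·[L] / ([E]·[J]) = (0.168)³·(5.19e-5) / ((6.52e-4)·(0.00221)) = 0.171
Q = 0.171 < Keq = 1.53, so the forward reaction proceeds.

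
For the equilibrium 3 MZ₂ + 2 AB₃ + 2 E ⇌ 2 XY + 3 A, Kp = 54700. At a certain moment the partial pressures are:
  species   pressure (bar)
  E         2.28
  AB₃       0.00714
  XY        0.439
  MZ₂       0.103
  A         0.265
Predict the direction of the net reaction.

toward products

Qp = P(XY)²·P(A)³ / (P(MZ₂)³·P(AB₃)²·P(E)²) = (0.439)²·(0.265)³ / ((0.103)³·(0.00714)²·(2.28)²) = 12400
Qp = 12400 < Kp = 54700, so the forward reaction proceeds.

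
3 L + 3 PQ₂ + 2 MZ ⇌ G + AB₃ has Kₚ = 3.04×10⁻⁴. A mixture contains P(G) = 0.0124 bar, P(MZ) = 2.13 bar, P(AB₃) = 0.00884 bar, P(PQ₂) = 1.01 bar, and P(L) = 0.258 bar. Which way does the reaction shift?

toward reactants

Qₚ = P(G)·P(AB₃) / (P(L)³·P(PQ₂)³·P(MZ)²) = (0.0124)·(0.00884) / ((0.258)³·(1.01)³·(2.13)²) = 0.00137
Qₚ = 0.00137 > Kₚ = 3.04×10⁻⁴, so the reverse reaction proceeds.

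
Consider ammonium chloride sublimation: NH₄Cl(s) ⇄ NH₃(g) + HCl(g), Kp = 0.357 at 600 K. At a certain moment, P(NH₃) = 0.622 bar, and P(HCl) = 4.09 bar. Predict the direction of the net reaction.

in the reverse direction

(NH₄Cl is a pure solid — omitted from Qp.)
Qp = P(NH₃)·P(HCl) = (0.622)·(4.09) = 2.54
Qp = 2.54 > Kp = 0.357, so the reverse reaction proceeds.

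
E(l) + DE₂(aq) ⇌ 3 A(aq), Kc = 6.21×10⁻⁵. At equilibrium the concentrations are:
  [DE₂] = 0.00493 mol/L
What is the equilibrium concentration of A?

(E is a pure liquid — omitted from Kc.)
At equilibrium, Kc = [A]³ / [DE₂] = 6.21×10⁻⁵.
([A])³ / (0.00493) = 6.21×10⁻⁵
[A]³ = 3.06×10⁻⁷ ⇒ [A] = 0.00674 mol/L

[A] = 0.00674 mol/L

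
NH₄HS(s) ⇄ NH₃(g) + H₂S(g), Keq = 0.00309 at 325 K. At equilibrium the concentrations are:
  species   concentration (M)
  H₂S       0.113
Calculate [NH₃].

[NH₃] = 0.0273 M

(NH₄HS is a pure solid — omitted from Keq.)
At equilibrium, Keq = [NH₃]·[H₂S] = 0.00309.
([NH₃])·(0.113) = 0.00309
[NH₃] = 0.0273 M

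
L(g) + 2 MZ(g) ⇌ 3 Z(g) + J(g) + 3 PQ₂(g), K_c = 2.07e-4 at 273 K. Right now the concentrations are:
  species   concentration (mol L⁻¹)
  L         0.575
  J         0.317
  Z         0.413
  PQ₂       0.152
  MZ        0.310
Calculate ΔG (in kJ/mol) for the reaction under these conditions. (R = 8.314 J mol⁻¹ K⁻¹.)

ΔG = 4.37 kJ/mol

Q_c = [Z]³·[J]·[PQ₂]³ / ([L]·[MZ]²) = (0.413)³·(0.317)·(0.152)³ / ((0.575)·(0.310)²) = 0.00142
ΔG = RT ln(Q_c/K_c) = (8.314 J mol⁻¹ K⁻¹)(273 K) × ln(0.00142/2.07e-4)
   = (2.270 kJ/mol)(1.926) = 4.37 kJ/mol
ΔG > 0, so the forward reaction is non-spontaneous (proceeds in reverse).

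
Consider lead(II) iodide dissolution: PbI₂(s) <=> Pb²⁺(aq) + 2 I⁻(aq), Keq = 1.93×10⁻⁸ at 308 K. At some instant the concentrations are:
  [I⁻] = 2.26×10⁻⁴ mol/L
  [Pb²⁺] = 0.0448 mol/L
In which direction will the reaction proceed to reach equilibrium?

(PbI₂ is a pure solid — omitted from Q.)
Q = [Pb²⁺]·[I⁻]² = (0.0448)·(2.26×10⁻⁴)² = 2.29×10⁻⁹
Q = 2.29×10⁻⁹ < Keq = 1.93×10⁻⁸, so the forward reaction proceeds.

forward (toward products)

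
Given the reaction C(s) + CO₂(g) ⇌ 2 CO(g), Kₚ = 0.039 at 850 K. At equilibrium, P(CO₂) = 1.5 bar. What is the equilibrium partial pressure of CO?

P(CO) = 0.24 bar

(C is a pure solid — omitted from Kₚ.)
At equilibrium, Kₚ = P(CO)² / P(CO₂) = 0.039.
(P(CO))² / (1.5) = 0.039
P(CO)² = 0.0585 ⇒ P(CO) = 0.24 bar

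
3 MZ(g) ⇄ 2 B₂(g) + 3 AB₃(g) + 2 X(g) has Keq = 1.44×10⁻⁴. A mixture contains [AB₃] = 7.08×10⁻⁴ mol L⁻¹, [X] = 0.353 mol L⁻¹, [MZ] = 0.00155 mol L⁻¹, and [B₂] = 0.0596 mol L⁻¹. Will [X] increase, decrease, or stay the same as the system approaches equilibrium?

Q = [B₂]²·[AB₃]³·[X]² / [MZ]³ = (0.0596)²·(7.08×10⁻⁴)³·(0.353)² / (0.00155)³ = 4.22×10⁻⁵
Q = 4.22×10⁻⁵ < Keq = 1.44×10⁻⁴: net forward reaction.
X is a product, so it increases.

increase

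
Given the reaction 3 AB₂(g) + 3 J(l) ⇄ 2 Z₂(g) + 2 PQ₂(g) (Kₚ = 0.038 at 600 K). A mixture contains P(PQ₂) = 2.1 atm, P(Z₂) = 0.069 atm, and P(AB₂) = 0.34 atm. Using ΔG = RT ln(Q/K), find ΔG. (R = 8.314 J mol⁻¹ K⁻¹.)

(J is a pure liquid — omitted from Qₚ.)
Qₚ = P(Z₂)²·P(PQ₂)² / P(AB₂)³ = (0.069)²·(2.1)² / (0.34)³ = 0.534
ΔG = RT ln(Qₚ/Kₚ) = (8.314 J mol⁻¹ K⁻¹)(600 K) × ln(0.534/0.038)
   = (4.988 kJ/mol)(2.643) = 13.2 kJ/mol
ΔG > 0, so the forward reaction is non-spontaneous (proceeds in reverse).

ΔG = 13.2 kJ/mol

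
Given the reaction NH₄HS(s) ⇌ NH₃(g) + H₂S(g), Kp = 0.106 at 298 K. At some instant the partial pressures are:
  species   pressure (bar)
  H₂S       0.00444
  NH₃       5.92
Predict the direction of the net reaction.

(NH₄HS is a pure solid — omitted from Qp.)
Qp = P(NH₃)·P(H₂S) = (5.92)·(0.00444) = 0.0263
Qp = 0.0263 < Kp = 0.106, so the forward reaction proceeds.

forward (toward products)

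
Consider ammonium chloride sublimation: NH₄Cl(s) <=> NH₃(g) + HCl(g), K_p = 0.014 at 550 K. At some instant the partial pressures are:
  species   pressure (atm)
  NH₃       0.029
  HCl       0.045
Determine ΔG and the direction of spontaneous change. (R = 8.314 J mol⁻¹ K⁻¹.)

(NH₄Cl is a pure solid — omitted from Q_p.)
Q_p = P(NH₃)·P(HCl) = (0.029)·(0.045) = 0.00130
ΔG = RT ln(Q_p/K_p) = (8.314 J mol⁻¹ K⁻¹)(550 K) × ln(0.00130/0.014)
   = (4.573 kJ/mol)(-2.377) = -10.9 kJ/mol
ΔG < 0, so the forward reaction is spontaneous (proceeds forward).

ΔG = -10.9 kJ/mol; the forward reaction is spontaneous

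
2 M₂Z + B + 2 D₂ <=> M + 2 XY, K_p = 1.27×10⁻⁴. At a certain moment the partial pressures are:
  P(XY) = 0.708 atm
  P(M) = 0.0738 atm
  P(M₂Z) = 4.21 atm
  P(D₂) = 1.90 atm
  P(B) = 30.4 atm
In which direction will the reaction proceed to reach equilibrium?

Q_p = P(M)·P(XY)² / (P(M₂Z)²·P(B)·P(D₂)²) = (0.0738)·(0.708)² / ((4.21)²·(30.4)·(1.90)²) = 1.90×10⁻⁵
Q_p = 1.90×10⁻⁵ < K_p = 1.27×10⁻⁴, so the forward reaction proceeds.

forward (toward products)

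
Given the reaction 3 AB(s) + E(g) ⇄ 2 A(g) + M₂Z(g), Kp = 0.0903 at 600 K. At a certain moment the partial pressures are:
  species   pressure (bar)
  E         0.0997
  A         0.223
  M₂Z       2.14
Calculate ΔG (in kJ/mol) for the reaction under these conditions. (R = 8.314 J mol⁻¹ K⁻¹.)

ΔG = 12.3 kJ/mol

(AB is a pure solid — omitted from Qp.)
Qp = P(A)²·P(M₂Z) / P(E) = (0.223)²·(2.14) / (0.0997) = 1.07
ΔG = RT ln(Qp/Kp) = (8.314 J mol⁻¹ K⁻¹)(600 K) × ln(1.07/0.0903)
   = (4.988 kJ/mol)(2.472) = 12.3 kJ/mol
ΔG > 0, so the forward reaction is non-spontaneous (proceeds in reverse).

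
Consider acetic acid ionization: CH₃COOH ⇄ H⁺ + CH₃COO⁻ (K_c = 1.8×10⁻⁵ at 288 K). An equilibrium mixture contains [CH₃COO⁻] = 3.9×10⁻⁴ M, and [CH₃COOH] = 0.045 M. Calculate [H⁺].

[H⁺] = 0.0021 M

At equilibrium, K_c = [H⁺]·[CH₃COO⁻] / [CH₃COOH] = 1.8×10⁻⁵.
([H⁺])·(3.9×10⁻⁴) / (0.045) = 1.8×10⁻⁵
[H⁺] = 0.00208 = 0.0021 M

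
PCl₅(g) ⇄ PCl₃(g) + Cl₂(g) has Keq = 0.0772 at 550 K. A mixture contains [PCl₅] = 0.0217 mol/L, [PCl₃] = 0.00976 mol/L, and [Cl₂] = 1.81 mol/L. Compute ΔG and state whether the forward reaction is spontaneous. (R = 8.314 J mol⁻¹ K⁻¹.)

Q = [PCl₃]·[Cl₂] / [PCl₅] = (0.00976)·(1.81) / (0.0217) = 0.814
ΔG = RT ln(Q/Keq) = (8.314 J mol⁻¹ K⁻¹)(550 K) × ln(0.814/0.0772)
   = (4.573 kJ/mol)(2.356) = 10.8 kJ/mol
ΔG > 0, so the forward reaction is non-spontaneous (proceeds in reverse).

ΔG = 10.8 kJ/mol; the forward reaction is non-spontaneous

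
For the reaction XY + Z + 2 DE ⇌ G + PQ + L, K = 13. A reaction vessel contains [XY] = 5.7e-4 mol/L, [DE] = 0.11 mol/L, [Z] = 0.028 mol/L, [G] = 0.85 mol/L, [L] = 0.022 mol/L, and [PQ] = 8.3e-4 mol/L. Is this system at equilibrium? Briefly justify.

no; Q > K, reaction proceeds in reverse

Q = [G]·[PQ]·[L] / ([XY]·[Z]·[DE]²) = (0.85)·(8.3e-4)·(0.022) / ((5.7e-4)·(0.028)·(0.11)²) = 80
Q = 80 > K = 13: net reverse reaction.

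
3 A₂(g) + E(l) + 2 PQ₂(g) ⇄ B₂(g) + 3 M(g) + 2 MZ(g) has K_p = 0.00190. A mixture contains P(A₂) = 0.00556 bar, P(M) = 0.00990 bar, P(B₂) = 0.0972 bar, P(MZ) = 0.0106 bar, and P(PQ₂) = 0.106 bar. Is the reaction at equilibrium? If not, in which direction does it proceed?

reverse (toward reactants)

(E is a pure liquid — omitted from Q_p.)
Q_p = P(B₂)·P(M)³·P(MZ)² / (P(A₂)³·P(PQ₂)²) = (0.0972)·(0.00990)³·(0.0106)² / ((0.00556)³·(0.106)²) = 0.00549
Q_p = 0.00549 > K_p = 0.00190, so the reverse reaction proceeds.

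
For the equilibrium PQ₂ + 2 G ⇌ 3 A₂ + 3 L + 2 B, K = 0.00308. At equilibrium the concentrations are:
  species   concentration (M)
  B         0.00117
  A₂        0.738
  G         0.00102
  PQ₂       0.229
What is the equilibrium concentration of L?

At equilibrium, K = [A₂]³·[L]³·[B]² / ([PQ₂]·[G]²) = 0.00308.
(0.738)³·([L])³·(0.00117)² / ((0.229)·(0.00102)²) = 0.00308
[L]³ = 0.00133 ⇒ [L] = 0.110 M

[L] = 0.110 M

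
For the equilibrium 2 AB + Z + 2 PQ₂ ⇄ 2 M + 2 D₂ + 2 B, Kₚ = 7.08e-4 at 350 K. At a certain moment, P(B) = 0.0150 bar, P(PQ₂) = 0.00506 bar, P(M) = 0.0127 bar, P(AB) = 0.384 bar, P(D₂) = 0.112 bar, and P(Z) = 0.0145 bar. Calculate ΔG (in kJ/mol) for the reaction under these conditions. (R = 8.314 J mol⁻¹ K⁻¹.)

ΔG = 7.17 kJ/mol

Qₚ = P(M)²·P(D₂)²·P(B)² / (P(AB)²·P(Z)·P(PQ₂)²) = (0.0127)²·(0.112)²·(0.0150)² / ((0.384)²·(0.0145)·(0.00506)²) = 0.00832
ΔG = RT ln(Qₚ/Kₚ) = (8.314 J mol⁻¹ K⁻¹)(350 K) × ln(0.00832/7.08e-4)
   = (2.910 kJ/mol)(2.464) = 7.17 kJ/mol
ΔG > 0, so the forward reaction is non-spontaneous (proceeds in reverse).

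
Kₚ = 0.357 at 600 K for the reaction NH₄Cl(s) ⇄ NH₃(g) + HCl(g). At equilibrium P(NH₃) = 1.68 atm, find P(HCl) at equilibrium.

(NH₄Cl is a pure solid — omitted from Kₚ.)
At equilibrium, Kₚ = P(NH₃)·P(HCl) = 0.357.
(1.68)·(P(HCl)) = 0.357
P(HCl) = 0.212 atm

P(HCl) = 0.212 atm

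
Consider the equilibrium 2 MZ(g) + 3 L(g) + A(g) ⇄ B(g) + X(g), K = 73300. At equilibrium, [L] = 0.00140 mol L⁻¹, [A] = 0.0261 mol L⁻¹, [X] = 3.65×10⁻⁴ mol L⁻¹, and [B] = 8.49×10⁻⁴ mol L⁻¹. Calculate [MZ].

At equilibrium, K = [B]·[X] / ([MZ]²·[L]³·[A]) = 73300.
(8.49×10⁻⁴)·(3.65×10⁻⁴) / (([MZ])²·(0.00140)³·(0.0261)) = 73300
[MZ]² = 0.0590 ⇒ [MZ] = 0.243 mol L⁻¹

[MZ] = 0.243 mol L⁻¹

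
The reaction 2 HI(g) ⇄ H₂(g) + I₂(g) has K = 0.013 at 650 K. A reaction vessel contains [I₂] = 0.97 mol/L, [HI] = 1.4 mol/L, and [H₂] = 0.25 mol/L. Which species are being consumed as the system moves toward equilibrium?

H₂, I₂ (products)

Q = [H₂]·[I₂] / [HI]² = (0.25)·(0.97) / (1.4)² = 0.12
Q = 0.12 > K = 0.013: net reverse reaction.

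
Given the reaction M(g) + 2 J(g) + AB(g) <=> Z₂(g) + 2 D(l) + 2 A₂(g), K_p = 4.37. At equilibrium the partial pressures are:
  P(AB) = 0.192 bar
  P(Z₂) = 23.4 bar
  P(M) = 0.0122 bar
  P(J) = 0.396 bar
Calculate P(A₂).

P(A₂) = 0.00828 bar

(D is a pure liquid — omitted from K_p.)
At equilibrium, K_p = P(Z₂)·P(A₂)² / (P(M)·P(J)²·P(AB)) = 4.37.
(23.4)·(P(A₂))² / ((0.0122)·(0.396)²·(0.192)) = 4.37
P(A₂)² = 6.86e-5 ⇒ P(A₂) = 0.00828 bar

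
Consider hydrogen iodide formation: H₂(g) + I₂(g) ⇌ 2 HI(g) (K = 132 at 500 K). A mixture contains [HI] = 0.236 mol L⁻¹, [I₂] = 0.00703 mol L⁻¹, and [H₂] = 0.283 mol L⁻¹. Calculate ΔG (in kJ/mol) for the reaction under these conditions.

Q = [HI]² / ([H₂]·[I₂]) = (0.236)² / ((0.283)·(0.00703)) = 28.0
ΔG = RT ln(Q/K) = (8.314 J mol⁻¹ K⁻¹)(500 K) × ln(28.0/132)
   = (4.157 kJ/mol)(-1.551) = -6.45 kJ/mol
ΔG < 0, so the forward reaction is spontaneous (proceeds forward).

ΔG = -6.45 kJ/mol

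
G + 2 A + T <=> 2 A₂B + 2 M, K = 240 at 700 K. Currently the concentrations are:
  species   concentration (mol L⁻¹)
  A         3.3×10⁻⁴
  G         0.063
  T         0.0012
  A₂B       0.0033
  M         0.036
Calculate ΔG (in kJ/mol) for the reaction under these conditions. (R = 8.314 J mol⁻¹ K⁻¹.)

Q = [A₂B]²·[M]² / ([G]·[A]²·[T]) = (0.0033)²·(0.036)² / ((0.063)·(3.3×10⁻⁴)²·(0.0012)) = 1710
ΔG = RT ln(Q/K) = (8.314 J mol⁻¹ K⁻¹)(700 K) × ln(1710/240)
   = (5.820 kJ/mol)(1.964) = 11.4 kJ/mol
ΔG > 0, so the forward reaction is non-spontaneous (proceeds in reverse).

ΔG = 11.4 kJ/mol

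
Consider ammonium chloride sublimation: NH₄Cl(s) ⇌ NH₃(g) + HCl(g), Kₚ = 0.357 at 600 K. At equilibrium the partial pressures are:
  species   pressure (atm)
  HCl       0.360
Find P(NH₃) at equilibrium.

(NH₄Cl is a pure solid — omitted from Kₚ.)
At equilibrium, Kₚ = P(NH₃)·P(HCl) = 0.357.
(P(NH₃))·(0.360) = 0.357
P(NH₃) = 0.992 atm

P(NH₃) = 0.992 atm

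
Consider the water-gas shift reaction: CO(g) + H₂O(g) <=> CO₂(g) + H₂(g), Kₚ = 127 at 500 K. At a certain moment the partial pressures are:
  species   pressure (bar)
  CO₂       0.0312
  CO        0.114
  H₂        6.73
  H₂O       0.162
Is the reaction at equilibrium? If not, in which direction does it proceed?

Qₚ = P(CO₂)·P(H₂) / (P(CO)·P(H₂O)) = (0.0312)·(6.73) / ((0.114)·(0.162)) = 11.4
Qₚ = 11.4 < Kₚ = 127, so the forward reaction proceeds.

in the forward direction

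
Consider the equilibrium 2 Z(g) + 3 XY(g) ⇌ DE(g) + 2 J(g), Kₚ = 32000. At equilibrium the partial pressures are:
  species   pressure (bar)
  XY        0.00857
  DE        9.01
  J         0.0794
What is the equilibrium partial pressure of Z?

P(Z) = 1.68 bar

At equilibrium, Kₚ = P(DE)·P(J)² / (P(Z)²·P(XY)³) = 32000.
(9.01)·(0.0794)² / ((P(Z))²·(0.00857)³) = 32000
P(Z)² = 2.82 ⇒ P(Z) = 1.68 bar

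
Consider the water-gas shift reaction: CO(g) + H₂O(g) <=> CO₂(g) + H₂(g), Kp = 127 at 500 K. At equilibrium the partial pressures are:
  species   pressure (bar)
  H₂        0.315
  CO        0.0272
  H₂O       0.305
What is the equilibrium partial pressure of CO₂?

At equilibrium, Kp = P(CO₂)·P(H₂) / (P(CO)·P(H₂O)) = 127.
(P(CO₂))·(0.315) / ((0.0272)·(0.305)) = 127
P(CO₂) = 3.34 bar

P(CO₂) = 3.34 bar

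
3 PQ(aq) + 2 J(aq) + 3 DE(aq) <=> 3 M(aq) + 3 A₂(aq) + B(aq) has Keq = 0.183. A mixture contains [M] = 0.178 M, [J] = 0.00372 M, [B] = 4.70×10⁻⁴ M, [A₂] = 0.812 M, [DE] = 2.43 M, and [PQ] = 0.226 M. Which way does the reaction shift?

Q = [M]³·[A₂]³·[B] / ([PQ]³·[J]²·[DE]³) = (0.178)³·(0.812)³·(4.70×10⁻⁴) / ((0.226)³·(0.00372)²·(2.43)³) = 0.619
Q = 0.619 > Keq = 0.183, so the reverse reaction proceeds.

in the reverse direction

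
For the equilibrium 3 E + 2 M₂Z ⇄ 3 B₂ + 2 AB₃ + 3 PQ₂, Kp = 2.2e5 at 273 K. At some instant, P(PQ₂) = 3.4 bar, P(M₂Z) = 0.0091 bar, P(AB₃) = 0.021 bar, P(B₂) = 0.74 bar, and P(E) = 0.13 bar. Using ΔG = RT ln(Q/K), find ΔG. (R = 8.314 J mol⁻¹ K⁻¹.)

Qp = P(B₂)³·P(AB₃)²·P(PQ₂)³ / (P(E)³·P(M₂Z)²) = (0.74)³·(0.021)²·(3.4)³ / ((0.13)³·(0.0091)²) = 38600
ΔG = RT ln(Qp/Kp) = (8.314 J mol⁻¹ K⁻¹)(273 K) × ln(38600/2.2e5)
   = (2.270 kJ/mol)(-1.740) = -3.95 kJ/mol
ΔG < 0, so the forward reaction is spontaneous (proceeds forward).

ΔG = -3.95 kJ/mol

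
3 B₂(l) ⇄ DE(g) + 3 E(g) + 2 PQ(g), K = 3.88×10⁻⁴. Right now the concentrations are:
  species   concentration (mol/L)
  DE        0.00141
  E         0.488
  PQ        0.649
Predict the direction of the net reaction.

(B₂ is a pure liquid — omitted from Q.)
Q = [DE]·[E]³·[PQ]² = (0.00141)·(0.488)³·(0.649)² = 6.90×10⁻⁵
Q = 6.90×10⁻⁵ < K = 3.88×10⁻⁴, so the forward reaction proceeds.

toward products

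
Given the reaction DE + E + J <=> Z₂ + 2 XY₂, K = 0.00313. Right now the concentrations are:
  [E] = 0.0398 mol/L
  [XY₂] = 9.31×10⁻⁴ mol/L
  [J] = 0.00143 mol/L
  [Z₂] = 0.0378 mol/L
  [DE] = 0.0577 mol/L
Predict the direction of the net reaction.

Q = [Z₂]·[XY₂]² / ([DE]·[E]·[J]) = (0.0378)·(9.31×10⁻⁴)² / ((0.0577)·(0.0398)·(0.00143)) = 0.00998
Q = 0.00998 > K = 0.00313, so the reverse reaction proceeds.

toward reactants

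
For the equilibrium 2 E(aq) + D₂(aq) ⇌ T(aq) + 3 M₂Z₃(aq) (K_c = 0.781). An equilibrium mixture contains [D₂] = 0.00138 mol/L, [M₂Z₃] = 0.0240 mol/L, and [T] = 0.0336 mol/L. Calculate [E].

At equilibrium, K_c = [T]·[M₂Z₃]³ / ([E]²·[D₂]) = 0.781.
(0.0336)·(0.0240)³ / (([E])²·(0.00138)) = 0.781
[E]² = 4.31e-4 ⇒ [E] = 0.0208 mol/L

[E] = 0.0208 mol/L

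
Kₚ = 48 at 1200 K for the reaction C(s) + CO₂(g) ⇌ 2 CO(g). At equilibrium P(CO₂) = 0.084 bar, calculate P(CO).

P(CO) = 2.0 bar

(C is a pure solid — omitted from Kₚ.)
At equilibrium, Kₚ = P(CO)² / P(CO₂) = 48.
(P(CO))² / (0.084) = 48
P(CO)² = 4.03 ⇒ P(CO) = 2.0 bar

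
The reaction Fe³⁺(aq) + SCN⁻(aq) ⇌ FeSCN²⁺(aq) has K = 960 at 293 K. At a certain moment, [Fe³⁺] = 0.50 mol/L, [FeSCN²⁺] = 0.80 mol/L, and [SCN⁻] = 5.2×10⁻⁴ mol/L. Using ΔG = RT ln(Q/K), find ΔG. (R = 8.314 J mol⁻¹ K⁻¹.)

Q = [FeSCN²⁺] / ([Fe³⁺]·[SCN⁻]) = (0.80) / ((0.50)·(5.2×10⁻⁴)) = 3080
ΔG = RT ln(Q/K) = (8.314 J mol⁻¹ K⁻¹)(293 K) × ln(3080/960)
   = (2.436 kJ/mol)(1.166) = 2.84 kJ/mol
ΔG > 0, so the forward reaction is non-spontaneous (proceeds in reverse).

ΔG = 2.84 kJ/mol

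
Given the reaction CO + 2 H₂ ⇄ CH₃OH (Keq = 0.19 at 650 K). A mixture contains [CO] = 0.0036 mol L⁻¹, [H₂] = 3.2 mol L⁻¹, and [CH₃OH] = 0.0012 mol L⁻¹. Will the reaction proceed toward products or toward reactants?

to the right

Q = [CH₃OH] / ([CO]·[H₂]²) = (0.0012) / ((0.0036)·(3.2)²) = 0.033
Q = 0.033 < Keq = 0.19, so the forward reaction proceeds.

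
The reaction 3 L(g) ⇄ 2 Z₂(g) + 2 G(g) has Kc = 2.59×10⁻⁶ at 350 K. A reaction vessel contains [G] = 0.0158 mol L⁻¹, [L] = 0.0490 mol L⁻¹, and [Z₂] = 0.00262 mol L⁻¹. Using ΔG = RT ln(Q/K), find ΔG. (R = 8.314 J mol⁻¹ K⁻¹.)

ΔG = 5.03 kJ/mol

Qc = [Z₂]²·[G]² / [L]³ = (0.00262)²·(0.0158)² / (0.0490)³ = 1.46×10⁻⁵
ΔG = RT ln(Qc/Kc) = (8.314 J mol⁻¹ K⁻¹)(350 K) × ln(1.46×10⁻⁵/2.59×10⁻⁶)
   = (2.910 kJ/mol)(1.729) = 5.03 kJ/mol
ΔG > 0, so the forward reaction is non-spontaneous (proceeds in reverse).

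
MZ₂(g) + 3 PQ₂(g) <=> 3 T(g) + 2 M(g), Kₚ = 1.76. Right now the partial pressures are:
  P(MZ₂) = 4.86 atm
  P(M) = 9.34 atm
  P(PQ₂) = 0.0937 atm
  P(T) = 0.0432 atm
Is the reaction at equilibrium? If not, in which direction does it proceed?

no net change (already at equilibrium)

Qₚ = P(T)³·P(M)² / (P(MZ₂)·P(PQ₂)³) = (0.0432)³·(9.34)² / ((4.86)·(0.0937)³) = 1.76
Qₚ = 1.76 = Kₚ, so the system is already at equilibrium.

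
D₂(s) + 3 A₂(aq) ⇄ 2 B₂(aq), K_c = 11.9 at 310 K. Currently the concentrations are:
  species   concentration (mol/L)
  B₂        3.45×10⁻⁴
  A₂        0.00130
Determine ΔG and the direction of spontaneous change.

(D₂ is a pure solid — omitted from Q_c.)
Q_c = [B₂]² / [A₂]³ = (3.45×10⁻⁴)² / (0.00130)³ = 54.2
ΔG = RT ln(Q_c/K_c) = (8.314 J mol⁻¹ K⁻¹)(310 K) × ln(54.2/11.9)
   = (2.577 kJ/mol)(1.516) = 3.91 kJ/mol
ΔG > 0, so the forward reaction is non-spontaneous (proceeds in reverse).

ΔG = 3.91 kJ/mol; the forward reaction is non-spontaneous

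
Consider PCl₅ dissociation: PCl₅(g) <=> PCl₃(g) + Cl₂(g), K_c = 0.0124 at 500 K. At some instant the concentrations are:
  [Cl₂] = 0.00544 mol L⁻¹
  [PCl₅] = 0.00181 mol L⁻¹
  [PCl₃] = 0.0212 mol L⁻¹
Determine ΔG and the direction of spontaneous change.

ΔG = 6.80 kJ/mol; the forward reaction is non-spontaneous

Q_c = [PCl₃]·[Cl₂] / [PCl₅] = (0.0212)·(0.00544) / (0.00181) = 0.0637
ΔG = RT ln(Q_c/K_c) = (8.314 J mol⁻¹ K⁻¹)(500 K) × ln(0.0637/0.0124)
   = (4.157 kJ/mol)(1.636) = 6.80 kJ/mol
ΔG > 0, so the forward reaction is non-spontaneous (proceeds in reverse).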